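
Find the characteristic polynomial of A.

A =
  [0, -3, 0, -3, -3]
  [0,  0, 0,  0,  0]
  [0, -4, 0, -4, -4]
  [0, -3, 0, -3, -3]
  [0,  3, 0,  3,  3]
x^5

Expanding det(x·I − A) (e.g. by cofactor expansion or by noting that A is similar to its Jordan form J, which has the same characteristic polynomial as A) gives
  χ_A(x) = x^5
which factors as x^5. The eigenvalues (with algebraic multiplicities) are λ = 0 with multiplicity 5.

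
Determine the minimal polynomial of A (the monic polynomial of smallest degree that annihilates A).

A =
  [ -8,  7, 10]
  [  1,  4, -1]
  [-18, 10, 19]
x^3 - 15*x^2 + 75*x - 125

The characteristic polynomial is χ_A(x) = (x - 5)^3, so the eigenvalues are known. The minimal polynomial is
  m_A(x) = Π_λ (x − λ)^{k_λ}
where k_λ is the size of the *largest* Jordan block for λ (equivalently, the smallest k with (A − λI)^k v = 0 for every generalised eigenvector v of λ).

  λ = 5: largest Jordan block has size 3, contributing (x − 5)^3

So m_A(x) = (x - 5)^3 = x^3 - 15*x^2 + 75*x - 125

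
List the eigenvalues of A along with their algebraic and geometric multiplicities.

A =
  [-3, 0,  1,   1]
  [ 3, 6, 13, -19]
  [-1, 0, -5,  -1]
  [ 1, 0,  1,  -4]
λ = -4: alg = 3, geom = 1; λ = 6: alg = 1, geom = 1

Step 1 — factor the characteristic polynomial to read off the algebraic multiplicities:
  χ_A(x) = (x - 6)*(x + 4)^3

Step 2 — compute geometric multiplicities via the rank-nullity identity g(λ) = n − rank(A − λI):
  rank(A − (-4)·I) = 3, so dim ker(A − (-4)·I) = n − 3 = 1
  rank(A − (6)·I) = 3, so dim ker(A − (6)·I) = n − 3 = 1

Summary:
  λ = -4: algebraic multiplicity = 3, geometric multiplicity = 1
  λ = 6: algebraic multiplicity = 1, geometric multiplicity = 1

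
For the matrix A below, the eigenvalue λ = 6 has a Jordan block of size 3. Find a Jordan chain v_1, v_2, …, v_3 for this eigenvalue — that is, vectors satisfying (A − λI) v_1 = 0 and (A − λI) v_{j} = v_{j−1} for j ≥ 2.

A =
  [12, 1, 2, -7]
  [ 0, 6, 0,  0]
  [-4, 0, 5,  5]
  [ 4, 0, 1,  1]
A Jordan chain for λ = 6 of length 3:
v_1 = (6, 0, -4, 4)ᵀ
v_2 = (1, 0, 0, 0)ᵀ
v_3 = (0, 1, 0, 0)ᵀ

Let N = A − (6)·I. We want v_3 with N^3 v_3 = 0 but N^2 v_3 ≠ 0; then v_{j-1} := N · v_j for j = 3, …, 2.

Pick v_3 = (0, 1, 0, 0)ᵀ.
Then v_2 = N · v_3 = (1, 0, 0, 0)ᵀ.
Then v_1 = N · v_2 = (6, 0, -4, 4)ᵀ.

Sanity check: (A − (6)·I) v_1 = (0, 0, 0, 0)ᵀ = 0. ✓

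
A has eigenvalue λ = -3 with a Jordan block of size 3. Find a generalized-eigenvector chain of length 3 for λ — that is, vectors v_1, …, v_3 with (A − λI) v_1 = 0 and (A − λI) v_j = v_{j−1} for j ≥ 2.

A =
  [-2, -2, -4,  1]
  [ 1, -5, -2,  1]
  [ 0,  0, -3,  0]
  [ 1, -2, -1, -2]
A Jordan chain for λ = -3 of length 3:
v_1 = (-1, -1, 0, -1)ᵀ
v_2 = (-4, -2, 0, -1)ᵀ
v_3 = (0, 0, 1, 0)ᵀ

Let N = A − (-3)·I. We want v_3 with N^3 v_3 = 0 but N^2 v_3 ≠ 0; then v_{j-1} := N · v_j for j = 3, …, 2.

Pick v_3 = (0, 0, 1, 0)ᵀ.
Then v_2 = N · v_3 = (-4, -2, 0, -1)ᵀ.
Then v_1 = N · v_2 = (-1, -1, 0, -1)ᵀ.

Sanity check: (A − (-3)·I) v_1 = (0, 0, 0, 0)ᵀ = 0. ✓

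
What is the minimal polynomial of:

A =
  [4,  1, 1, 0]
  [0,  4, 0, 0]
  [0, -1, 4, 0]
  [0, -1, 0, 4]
x^3 - 12*x^2 + 48*x - 64

The characteristic polynomial is χ_A(x) = (x - 4)^4, so the eigenvalues are known. The minimal polynomial is
  m_A(x) = Π_λ (x − λ)^{k_λ}
where k_λ is the size of the *largest* Jordan block for λ (equivalently, the smallest k with (A − λI)^k v = 0 for every generalised eigenvector v of λ).

  λ = 4: largest Jordan block has size 3, contributing (x − 4)^3

So m_A(x) = (x - 4)^3 = x^3 - 12*x^2 + 48*x - 64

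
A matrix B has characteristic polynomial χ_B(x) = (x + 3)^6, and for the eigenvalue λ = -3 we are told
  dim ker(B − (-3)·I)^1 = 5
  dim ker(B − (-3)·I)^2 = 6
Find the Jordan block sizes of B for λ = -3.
Block sizes for λ = -3: [2, 1, 1, 1, 1]

From the dimensions of kernels of powers, the number of Jordan blocks of size at least j is d_j − d_{j−1} where d_j = dim ker(N^j) (with d_0 = 0). Computing the differences gives [5, 1].
The number of blocks of size exactly k is (#blocks of size ≥ k) − (#blocks of size ≥ k + 1), so the partition is: 4 block(s) of size 1, 1 block(s) of size 2.
In nonincreasing order the block sizes are [2, 1, 1, 1, 1].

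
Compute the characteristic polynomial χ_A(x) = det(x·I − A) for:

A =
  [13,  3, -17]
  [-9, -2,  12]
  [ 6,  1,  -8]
x^3 - 3*x^2 + 3*x - 1

Expanding det(x·I − A) (e.g. by cofactor expansion or by noting that A is similar to its Jordan form J, which has the same characteristic polynomial as A) gives
  χ_A(x) = x^3 - 3*x^2 + 3*x - 1
which factors as (x - 1)^3. The eigenvalues (with algebraic multiplicities) are λ = 1 with multiplicity 3.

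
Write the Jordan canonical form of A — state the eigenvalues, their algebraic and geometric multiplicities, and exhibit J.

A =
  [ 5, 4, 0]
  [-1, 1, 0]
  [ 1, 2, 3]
J_2(3) ⊕ J_1(3)

The characteristic polynomial is
  det(x·I − A) = x^3 - 9*x^2 + 27*x - 27 = (x - 3)^3

Eigenvalues and multiplicities (the geometric multiplicity of λ is n − rank(A − λI), which equals the number of Jordan blocks for λ):
  λ = 3: algebraic multiplicity = 3, geometric multiplicity = 2

Determining the block sizes for each eigenvalue:
  λ = 3: 2 blocks summing to 3 forces exactly one block of size 2 and the rest size 1 → block sizes [2, 1]

Assembling the blocks gives a Jordan form
J =
  [3, 1, 0]
  [0, 3, 0]
  [0, 0, 3]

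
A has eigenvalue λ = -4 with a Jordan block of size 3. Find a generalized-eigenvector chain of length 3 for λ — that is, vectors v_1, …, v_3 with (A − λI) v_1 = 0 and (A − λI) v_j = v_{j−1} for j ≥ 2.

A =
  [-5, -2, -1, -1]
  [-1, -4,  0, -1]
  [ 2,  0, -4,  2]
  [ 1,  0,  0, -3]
A Jordan chain for λ = -4 of length 3:
v_1 = (2, 2, -4, -2)ᵀ
v_2 = (-2, 0, 0, 0)ᵀ
v_3 = (0, 1, 0, 0)ᵀ

Let N = A − (-4)·I. We want v_3 with N^3 v_3 = 0 but N^2 v_3 ≠ 0; then v_{j-1} := N · v_j for j = 3, …, 2.

Pick v_3 = (0, 1, 0, 0)ᵀ.
Then v_2 = N · v_3 = (-2, 0, 0, 0)ᵀ.
Then v_1 = N · v_2 = (2, 2, -4, -2)ᵀ.

Sanity check: (A − (-4)·I) v_1 = (0, 0, 0, 0)ᵀ = 0. ✓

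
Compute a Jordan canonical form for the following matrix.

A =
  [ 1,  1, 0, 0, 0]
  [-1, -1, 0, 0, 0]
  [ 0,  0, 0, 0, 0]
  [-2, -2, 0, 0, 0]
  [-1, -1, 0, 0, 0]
J_2(0) ⊕ J_1(0) ⊕ J_1(0) ⊕ J_1(0)

The characteristic polynomial is
  det(x·I − A) = x^5

Eigenvalues and multiplicities (the geometric multiplicity of λ is n − rank(A − λI), which equals the number of Jordan blocks for λ):
  λ = 0: algebraic multiplicity = 5, geometric multiplicity = 4

Determining the block sizes for each eigenvalue:
  λ = 0: 4 blocks summing to 5 forces exactly one block of size 2 and the rest size 1 → block sizes [2, 1, 1, 1]

Assembling the blocks gives a Jordan form
J =
  [0, 1, 0, 0, 0]
  [0, 0, 0, 0, 0]
  [0, 0, 0, 0, 0]
  [0, 0, 0, 0, 0]
  [0, 0, 0, 0, 0]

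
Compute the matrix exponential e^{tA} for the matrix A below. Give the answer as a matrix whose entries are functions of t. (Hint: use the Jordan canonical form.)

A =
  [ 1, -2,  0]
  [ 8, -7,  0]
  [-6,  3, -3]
e^{tA} =
  [4*t*exp(-3*t) + exp(-3*t), -2*t*exp(-3*t), 0]
  [8*t*exp(-3*t), -4*t*exp(-3*t) + exp(-3*t), 0]
  [-6*t*exp(-3*t), 3*t*exp(-3*t), exp(-3*t)]

Strategy: write A = P · J · P⁻¹ where J is a Jordan canonical form, so e^{tA} = P · e^{tJ} · P⁻¹, and e^{tJ} can be computed block-by-block.

A has Jordan form
J =
  [-3,  1,  0]
  [ 0, -3,  0]
  [ 0,  0, -3]
(up to reordering of blocks).

Per-block formulas:
  For a 1×1 block at λ = -3: exp(t · [-3]) = [e^(-3t)].
  For a 2×2 Jordan block J_2(-3): exp(t · J_2(-3)) = e^(-3t)·(I + t·N), where N is the 2×2 nilpotent shift.

After assembling e^{tJ} and conjugating by P, we get:

e^{tA} =
  [4*t*exp(-3*t) + exp(-3*t), -2*t*exp(-3*t), 0]
  [8*t*exp(-3*t), -4*t*exp(-3*t) + exp(-3*t), 0]
  [-6*t*exp(-3*t), 3*t*exp(-3*t), exp(-3*t)]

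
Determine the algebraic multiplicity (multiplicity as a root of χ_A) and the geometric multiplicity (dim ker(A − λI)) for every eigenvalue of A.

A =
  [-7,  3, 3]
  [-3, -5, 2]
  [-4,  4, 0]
λ = -4: alg = 3, geom = 1

Step 1 — factor the characteristic polynomial to read off the algebraic multiplicities:
  χ_A(x) = (x + 4)^3

Step 2 — compute geometric multiplicities via the rank-nullity identity g(λ) = n − rank(A − λI):
  rank(A − (-4)·I) = 2, so dim ker(A − (-4)·I) = n − 2 = 1

Summary:
  λ = -4: algebraic multiplicity = 3, geometric multiplicity = 1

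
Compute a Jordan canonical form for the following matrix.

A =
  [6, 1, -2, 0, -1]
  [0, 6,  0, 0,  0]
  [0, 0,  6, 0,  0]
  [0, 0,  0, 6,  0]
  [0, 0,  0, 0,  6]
J_2(6) ⊕ J_1(6) ⊕ J_1(6) ⊕ J_1(6)

The characteristic polynomial is
  det(x·I − A) = x^5 - 30*x^4 + 360*x^3 - 2160*x^2 + 6480*x - 7776 = (x - 6)^5

Eigenvalues and multiplicities (the geometric multiplicity of λ is n − rank(A − λI), which equals the number of Jordan blocks for λ):
  λ = 6: algebraic multiplicity = 5, geometric multiplicity = 4

Determining the block sizes for each eigenvalue:
  λ = 6: 4 blocks summing to 5 forces exactly one block of size 2 and the rest size 1 → block sizes [2, 1, 1, 1]

Assembling the blocks gives a Jordan form
J =
  [6, 1, 0, 0, 0]
  [0, 6, 0, 0, 0]
  [0, 0, 6, 0, 0]
  [0, 0, 0, 6, 0]
  [0, 0, 0, 0, 6]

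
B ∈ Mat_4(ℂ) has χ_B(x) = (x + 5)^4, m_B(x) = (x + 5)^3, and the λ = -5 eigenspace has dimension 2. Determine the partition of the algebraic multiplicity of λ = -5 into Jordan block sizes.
Block sizes for λ = -5: [3, 1]

Step 1 — from the characteristic polynomial, algebraic multiplicity of λ = -5 is 4. From dim ker(B − (-5)·I) = 2, there are exactly 2 Jordan blocks for λ = -5.
Step 2 — from the minimal polynomial, the factor (x + 5)^3 tells us the largest block for λ = -5 has size 3.
Step 3 — with total size 4, 2 blocks, and largest block 3, the block sizes (in nonincreasing order) are [3, 1].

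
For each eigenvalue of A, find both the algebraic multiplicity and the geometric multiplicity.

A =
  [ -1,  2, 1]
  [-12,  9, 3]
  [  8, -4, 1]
λ = 3: alg = 3, geom = 2

Step 1 — factor the characteristic polynomial to read off the algebraic multiplicities:
  χ_A(x) = (x - 3)^3

Step 2 — compute geometric multiplicities via the rank-nullity identity g(λ) = n − rank(A − λI):
  rank(A − (3)·I) = 1, so dim ker(A − (3)·I) = n − 1 = 2

Summary:
  λ = 3: algebraic multiplicity = 3, geometric multiplicity = 2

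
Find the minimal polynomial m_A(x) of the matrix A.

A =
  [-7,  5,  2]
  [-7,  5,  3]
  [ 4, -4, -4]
x^3 + 6*x^2 + 12*x + 8

The characteristic polynomial is χ_A(x) = (x + 2)^3, so the eigenvalues are known. The minimal polynomial is
  m_A(x) = Π_λ (x − λ)^{k_λ}
where k_λ is the size of the *largest* Jordan block for λ (equivalently, the smallest k with (A − λI)^k v = 0 for every generalised eigenvector v of λ).

  λ = -2: largest Jordan block has size 3, contributing (x + 2)^3

So m_A(x) = (x + 2)^3 = x^3 + 6*x^2 + 12*x + 8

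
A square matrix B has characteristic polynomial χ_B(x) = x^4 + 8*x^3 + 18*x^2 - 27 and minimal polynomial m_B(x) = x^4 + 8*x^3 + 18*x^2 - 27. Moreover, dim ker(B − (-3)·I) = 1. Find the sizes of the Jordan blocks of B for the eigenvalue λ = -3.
Block sizes for λ = -3: [3]

Step 1 — from the characteristic polynomial, algebraic multiplicity of λ = -3 is 3. From dim ker(B − (-3)·I) = 1, there are exactly 1 Jordan blocks for λ = -3.
Step 2 — from the minimal polynomial, the factor (x + 3)^3 tells us the largest block for λ = -3 has size 3.
Step 3 — with total size 3, 1 blocks, and largest block 3, the block sizes (in nonincreasing order) are [3].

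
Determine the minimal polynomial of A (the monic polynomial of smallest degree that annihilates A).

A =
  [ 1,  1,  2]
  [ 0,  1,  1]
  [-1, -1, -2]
x^3

The characteristic polynomial is χ_A(x) = x^3, so the eigenvalues are known. The minimal polynomial is
  m_A(x) = Π_λ (x − λ)^{k_λ}
where k_λ is the size of the *largest* Jordan block for λ (equivalently, the smallest k with (A − λI)^k v = 0 for every generalised eigenvector v of λ).

  λ = 0: largest Jordan block has size 3, contributing (x − 0)^3

So m_A(x) = x^3 = x^3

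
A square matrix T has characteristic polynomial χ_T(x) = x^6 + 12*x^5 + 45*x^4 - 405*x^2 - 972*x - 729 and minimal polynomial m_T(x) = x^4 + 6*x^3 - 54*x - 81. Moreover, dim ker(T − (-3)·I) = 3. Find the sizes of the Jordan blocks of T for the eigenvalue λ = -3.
Block sizes for λ = -3: [3, 1, 1]

Step 1 — from the characteristic polynomial, algebraic multiplicity of λ = -3 is 5. From dim ker(T − (-3)·I) = 3, there are exactly 3 Jordan blocks for λ = -3.
Step 2 — from the minimal polynomial, the factor (x + 3)^3 tells us the largest block for λ = -3 has size 3.
Step 3 — with total size 5, 3 blocks, and largest block 3, the block sizes (in nonincreasing order) are [3, 1, 1].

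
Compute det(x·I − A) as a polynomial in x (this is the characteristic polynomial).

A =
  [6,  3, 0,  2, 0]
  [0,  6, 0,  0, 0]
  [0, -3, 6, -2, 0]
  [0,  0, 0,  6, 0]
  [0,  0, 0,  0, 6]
x^5 - 30*x^4 + 360*x^3 - 2160*x^2 + 6480*x - 7776

Expanding det(x·I − A) (e.g. by cofactor expansion or by noting that A is similar to its Jordan form J, which has the same characteristic polynomial as A) gives
  χ_A(x) = x^5 - 30*x^4 + 360*x^3 - 2160*x^2 + 6480*x - 7776
which factors as (x - 6)^5. The eigenvalues (with algebraic multiplicities) are λ = 6 with multiplicity 5.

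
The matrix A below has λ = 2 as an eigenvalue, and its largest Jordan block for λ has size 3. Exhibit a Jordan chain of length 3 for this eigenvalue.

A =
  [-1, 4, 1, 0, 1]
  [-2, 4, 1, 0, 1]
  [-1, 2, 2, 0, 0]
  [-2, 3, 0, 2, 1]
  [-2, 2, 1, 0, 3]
A Jordan chain for λ = 2 of length 3:
v_1 = (-2, -1, -1, -2, -1)ᵀ
v_2 = (-3, -2, -1, -2, -2)ᵀ
v_3 = (1, 0, 0, 0, 0)ᵀ

Let N = A − (2)·I. We want v_3 with N^3 v_3 = 0 but N^2 v_3 ≠ 0; then v_{j-1} := N · v_j for j = 3, …, 2.

Pick v_3 = (1, 0, 0, 0, 0)ᵀ.
Then v_2 = N · v_3 = (-3, -2, -1, -2, -2)ᵀ.
Then v_1 = N · v_2 = (-2, -1, -1, -2, -1)ᵀ.

Sanity check: (A − (2)·I) v_1 = (0, 0, 0, 0, 0)ᵀ = 0. ✓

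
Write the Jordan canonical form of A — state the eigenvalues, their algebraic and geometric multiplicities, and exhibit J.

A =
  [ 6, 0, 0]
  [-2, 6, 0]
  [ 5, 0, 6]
J_2(6) ⊕ J_1(6)

The characteristic polynomial is
  det(x·I − A) = x^3 - 18*x^2 + 108*x - 216 = (x - 6)^3

Eigenvalues and multiplicities (the geometric multiplicity of λ is n − rank(A − λI), which equals the number of Jordan blocks for λ):
  λ = 6: algebraic multiplicity = 3, geometric multiplicity = 2

Determining the block sizes for each eigenvalue:
  λ = 6: 2 blocks summing to 3 forces exactly one block of size 2 and the rest size 1 → block sizes [2, 1]

Assembling the blocks gives a Jordan form
J =
  [6, 1, 0]
  [0, 6, 0]
  [0, 0, 6]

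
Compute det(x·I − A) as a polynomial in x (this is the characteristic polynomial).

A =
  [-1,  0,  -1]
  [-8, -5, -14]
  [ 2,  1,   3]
x^3 + 3*x^2 + 3*x + 1

Expanding det(x·I − A) (e.g. by cofactor expansion or by noting that A is similar to its Jordan form J, which has the same characteristic polynomial as A) gives
  χ_A(x) = x^3 + 3*x^2 + 3*x + 1
which factors as (x + 1)^3. The eigenvalues (with algebraic multiplicities) are λ = -1 with multiplicity 3.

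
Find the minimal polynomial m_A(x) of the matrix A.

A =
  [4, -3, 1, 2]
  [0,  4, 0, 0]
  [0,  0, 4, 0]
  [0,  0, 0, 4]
x^2 - 8*x + 16

The characteristic polynomial is χ_A(x) = (x - 4)^4, so the eigenvalues are known. The minimal polynomial is
  m_A(x) = Π_λ (x − λ)^{k_λ}
where k_λ is the size of the *largest* Jordan block for λ (equivalently, the smallest k with (A − λI)^k v = 0 for every generalised eigenvector v of λ).

  λ = 4: largest Jordan block has size 2, contributing (x − 4)^2

So m_A(x) = (x - 4)^2 = x^2 - 8*x + 16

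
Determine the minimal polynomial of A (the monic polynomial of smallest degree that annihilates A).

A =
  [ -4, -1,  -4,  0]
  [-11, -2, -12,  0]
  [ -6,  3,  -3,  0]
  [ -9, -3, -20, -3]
x^3 + 9*x^2 + 27*x + 27

The characteristic polynomial is χ_A(x) = (x + 3)^4, so the eigenvalues are known. The minimal polynomial is
  m_A(x) = Π_λ (x − λ)^{k_λ}
where k_λ is the size of the *largest* Jordan block for λ (equivalently, the smallest k with (A − λI)^k v = 0 for every generalised eigenvector v of λ).

  λ = -3: largest Jordan block has size 3, contributing (x + 3)^3

So m_A(x) = (x + 3)^3 = x^3 + 9*x^2 + 27*x + 27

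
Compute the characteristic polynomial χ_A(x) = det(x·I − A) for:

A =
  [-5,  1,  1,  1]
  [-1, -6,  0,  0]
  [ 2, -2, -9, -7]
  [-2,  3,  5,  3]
x^4 + 17*x^3 + 105*x^2 + 275*x + 250

Expanding det(x·I − A) (e.g. by cofactor expansion or by noting that A is similar to its Jordan form J, which has the same characteristic polynomial as A) gives
  χ_A(x) = x^4 + 17*x^3 + 105*x^2 + 275*x + 250
which factors as (x + 2)*(x + 5)^3. The eigenvalues (with algebraic multiplicities) are λ = -5 with multiplicity 3, λ = -2 with multiplicity 1.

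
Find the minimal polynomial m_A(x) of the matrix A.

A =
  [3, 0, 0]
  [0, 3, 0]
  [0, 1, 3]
x^2 - 6*x + 9

The characteristic polynomial is χ_A(x) = (x - 3)^3, so the eigenvalues are known. The minimal polynomial is
  m_A(x) = Π_λ (x − λ)^{k_λ}
where k_λ is the size of the *largest* Jordan block for λ (equivalently, the smallest k with (A − λI)^k v = 0 for every generalised eigenvector v of λ).

  λ = 3: largest Jordan block has size 2, contributing (x − 3)^2

So m_A(x) = (x - 3)^2 = x^2 - 6*x + 9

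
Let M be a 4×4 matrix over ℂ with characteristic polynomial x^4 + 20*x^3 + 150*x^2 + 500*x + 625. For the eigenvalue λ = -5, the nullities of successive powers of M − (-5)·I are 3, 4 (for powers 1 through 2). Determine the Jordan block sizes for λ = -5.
Block sizes for λ = -5: [2, 1, 1]

From the dimensions of kernels of powers, the number of Jordan blocks of size at least j is d_j − d_{j−1} where d_j = dim ker(N^j) (with d_0 = 0). Computing the differences gives [3, 1].
The number of blocks of size exactly k is (#blocks of size ≥ k) − (#blocks of size ≥ k + 1), so the partition is: 2 block(s) of size 1, 1 block(s) of size 2.
In nonincreasing order the block sizes are [2, 1, 1].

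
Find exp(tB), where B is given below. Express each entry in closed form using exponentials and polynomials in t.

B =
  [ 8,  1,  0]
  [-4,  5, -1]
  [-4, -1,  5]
e^{tB} =
  [2*t*exp(6*t) + exp(6*t), t^2*exp(6*t)/2 + t*exp(6*t), -t^2*exp(6*t)/2]
  [-4*t*exp(6*t), -t^2*exp(6*t) - t*exp(6*t) + exp(6*t), t^2*exp(6*t) - t*exp(6*t)]
  [-4*t*exp(6*t), -t^2*exp(6*t) - t*exp(6*t), t^2*exp(6*t) - t*exp(6*t) + exp(6*t)]

Strategy: write B = P · J · P⁻¹ where J is a Jordan canonical form, so e^{tB} = P · e^{tJ} · P⁻¹, and e^{tJ} can be computed block-by-block.

B has Jordan form
J =
  [6, 1, 0]
  [0, 6, 1]
  [0, 0, 6]
(up to reordering of blocks).

Per-block formulas:
  For a 3×3 Jordan block J_3(6): exp(t · J_3(6)) = e^(6t)·(I + t·N + (t^2/2)·N^2), where N is the 3×3 nilpotent shift.

After assembling e^{tJ} and conjugating by P, we get:

e^{tB} =
  [2*t*exp(6*t) + exp(6*t), t^2*exp(6*t)/2 + t*exp(6*t), -t^2*exp(6*t)/2]
  [-4*t*exp(6*t), -t^2*exp(6*t) - t*exp(6*t) + exp(6*t), t^2*exp(6*t) - t*exp(6*t)]
  [-4*t*exp(6*t), -t^2*exp(6*t) - t*exp(6*t), t^2*exp(6*t) - t*exp(6*t) + exp(6*t)]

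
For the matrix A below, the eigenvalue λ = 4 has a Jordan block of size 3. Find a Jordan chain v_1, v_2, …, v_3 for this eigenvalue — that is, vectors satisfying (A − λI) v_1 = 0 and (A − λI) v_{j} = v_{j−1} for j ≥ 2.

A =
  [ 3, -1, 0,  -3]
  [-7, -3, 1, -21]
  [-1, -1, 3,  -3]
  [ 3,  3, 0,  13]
A Jordan chain for λ = 4 of length 3:
v_1 = (-1, -8, 0, 3)ᵀ
v_2 = (-1, -7, -1, 3)ᵀ
v_3 = (1, 0, 0, 0)ᵀ

Let N = A − (4)·I. We want v_3 with N^3 v_3 = 0 but N^2 v_3 ≠ 0; then v_{j-1} := N · v_j for j = 3, …, 2.

Pick v_3 = (1, 0, 0, 0)ᵀ.
Then v_2 = N · v_3 = (-1, -7, -1, 3)ᵀ.
Then v_1 = N · v_2 = (-1, -8, 0, 3)ᵀ.

Sanity check: (A − (4)·I) v_1 = (0, 0, 0, 0)ᵀ = 0. ✓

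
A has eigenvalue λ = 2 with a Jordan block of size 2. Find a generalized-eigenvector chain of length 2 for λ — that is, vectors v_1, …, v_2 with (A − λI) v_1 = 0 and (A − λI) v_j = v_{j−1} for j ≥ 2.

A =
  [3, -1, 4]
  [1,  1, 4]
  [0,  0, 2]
A Jordan chain for λ = 2 of length 2:
v_1 = (1, 1, 0)ᵀ
v_2 = (1, 0, 0)ᵀ

Let N = A − (2)·I. We want v_2 with N^2 v_2 = 0 but N^1 v_2 ≠ 0; then v_{j-1} := N · v_j for j = 2, …, 2.

Pick v_2 = (1, 0, 0)ᵀ.
Then v_1 = N · v_2 = (1, 1, 0)ᵀ.

Sanity check: (A − (2)·I) v_1 = (0, 0, 0)ᵀ = 0. ✓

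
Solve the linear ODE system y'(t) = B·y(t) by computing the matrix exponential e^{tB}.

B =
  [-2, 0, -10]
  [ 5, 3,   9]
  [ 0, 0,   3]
e^{tB} =
  [exp(-2*t), 0, -2*exp(3*t) + 2*exp(-2*t)]
  [exp(3*t) - exp(-2*t), exp(3*t), -t*exp(3*t) + 2*exp(3*t) - 2*exp(-2*t)]
  [0, 0, exp(3*t)]

Strategy: write B = P · J · P⁻¹ where J is a Jordan canonical form, so e^{tB} = P · e^{tJ} · P⁻¹, and e^{tJ} can be computed block-by-block.

B has Jordan form
J =
  [-2, 0, 0]
  [ 0, 3, 1]
  [ 0, 0, 3]
(up to reordering of blocks).

Per-block formulas:
  For a 2×2 Jordan block J_2(3): exp(t · J_2(3)) = e^(3t)·(I + t·N), where N is the 2×2 nilpotent shift.
  For a 1×1 block at λ = -2: exp(t · [-2]) = [e^(-2t)].

After assembling e^{tJ} and conjugating by P, we get:

e^{tB} =
  [exp(-2*t), 0, -2*exp(3*t) + 2*exp(-2*t)]
  [exp(3*t) - exp(-2*t), exp(3*t), -t*exp(3*t) + 2*exp(3*t) - 2*exp(-2*t)]
  [0, 0, exp(3*t)]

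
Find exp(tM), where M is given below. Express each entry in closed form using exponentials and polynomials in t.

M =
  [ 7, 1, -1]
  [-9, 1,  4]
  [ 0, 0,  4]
e^{tM} =
  [3*t*exp(4*t) + exp(4*t), t*exp(4*t), t^2*exp(4*t)/2 - t*exp(4*t)]
  [-9*t*exp(4*t), -3*t*exp(4*t) + exp(4*t), -3*t^2*exp(4*t)/2 + 4*t*exp(4*t)]
  [0, 0, exp(4*t)]

Strategy: write M = P · J · P⁻¹ where J is a Jordan canonical form, so e^{tM} = P · e^{tJ} · P⁻¹, and e^{tJ} can be computed block-by-block.

M has Jordan form
J =
  [4, 1, 0]
  [0, 4, 1]
  [0, 0, 4]
(up to reordering of blocks).

Per-block formulas:
  For a 3×3 Jordan block J_3(4): exp(t · J_3(4)) = e^(4t)·(I + t·N + (t^2/2)·N^2), where N is the 3×3 nilpotent shift.

After assembling e^{tJ} and conjugating by P, we get:

e^{tM} =
  [3*t*exp(4*t) + exp(4*t), t*exp(4*t), t^2*exp(4*t)/2 - t*exp(4*t)]
  [-9*t*exp(4*t), -3*t*exp(4*t) + exp(4*t), -3*t^2*exp(4*t)/2 + 4*t*exp(4*t)]
  [0, 0, exp(4*t)]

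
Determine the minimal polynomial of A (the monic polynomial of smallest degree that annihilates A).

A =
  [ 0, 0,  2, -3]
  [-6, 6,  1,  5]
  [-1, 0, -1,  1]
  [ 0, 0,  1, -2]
x^4 - 3*x^3 - 15*x^2 - 17*x - 6

The characteristic polynomial is χ_A(x) = (x - 6)*(x + 1)^3, so the eigenvalues are known. The minimal polynomial is
  m_A(x) = Π_λ (x − λ)^{k_λ}
where k_λ is the size of the *largest* Jordan block for λ (equivalently, the smallest k with (A − λI)^k v = 0 for every generalised eigenvector v of λ).

  λ = -1: largest Jordan block has size 3, contributing (x + 1)^3
  λ = 6: largest Jordan block has size 1, contributing (x − 6)

So m_A(x) = (x - 6)*(x + 1)^3 = x^4 - 3*x^3 - 15*x^2 - 17*x - 6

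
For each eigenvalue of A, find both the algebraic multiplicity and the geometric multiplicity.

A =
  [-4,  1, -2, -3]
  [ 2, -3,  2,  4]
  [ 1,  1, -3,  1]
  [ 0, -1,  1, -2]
λ = -3: alg = 4, geom = 2

Step 1 — factor the characteristic polynomial to read off the algebraic multiplicities:
  χ_A(x) = (x + 3)^4

Step 2 — compute geometric multiplicities via the rank-nullity identity g(λ) = n − rank(A − λI):
  rank(A − (-3)·I) = 2, so dim ker(A − (-3)·I) = n − 2 = 2

Summary:
  λ = -3: algebraic multiplicity = 4, geometric multiplicity = 2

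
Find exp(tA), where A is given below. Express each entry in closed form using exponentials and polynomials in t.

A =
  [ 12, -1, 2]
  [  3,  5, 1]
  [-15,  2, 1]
e^{tA} =
  [3*t^2*exp(6*t)/2 + 6*t*exp(6*t) + exp(6*t), -t^2*exp(6*t)/2 - t*exp(6*t), t^2*exp(6*t)/2 + 2*t*exp(6*t)]
  [3*t*exp(6*t), -t*exp(6*t) + exp(6*t), t*exp(6*t)]
  [-9*t^2*exp(6*t)/2 - 15*t*exp(6*t), 3*t^2*exp(6*t)/2 + 2*t*exp(6*t), -3*t^2*exp(6*t)/2 - 5*t*exp(6*t) + exp(6*t)]

Strategy: write A = P · J · P⁻¹ where J is a Jordan canonical form, so e^{tA} = P · e^{tJ} · P⁻¹, and e^{tJ} can be computed block-by-block.

A has Jordan form
J =
  [6, 1, 0]
  [0, 6, 1]
  [0, 0, 6]
(up to reordering of blocks).

Per-block formulas:
  For a 3×3 Jordan block J_3(6): exp(t · J_3(6)) = e^(6t)·(I + t·N + (t^2/2)·N^2), where N is the 3×3 nilpotent shift.

After assembling e^{tJ} and conjugating by P, we get:

e^{tA} =
  [3*t^2*exp(6*t)/2 + 6*t*exp(6*t) + exp(6*t), -t^2*exp(6*t)/2 - t*exp(6*t), t^2*exp(6*t)/2 + 2*t*exp(6*t)]
  [3*t*exp(6*t), -t*exp(6*t) + exp(6*t), t*exp(6*t)]
  [-9*t^2*exp(6*t)/2 - 15*t*exp(6*t), 3*t^2*exp(6*t)/2 + 2*t*exp(6*t), -3*t^2*exp(6*t)/2 - 5*t*exp(6*t) + exp(6*t)]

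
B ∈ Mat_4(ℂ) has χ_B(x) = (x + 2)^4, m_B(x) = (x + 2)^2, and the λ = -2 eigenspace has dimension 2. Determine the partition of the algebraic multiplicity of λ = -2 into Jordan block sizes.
Block sizes for λ = -2: [2, 2]

Step 1 — from the characteristic polynomial, algebraic multiplicity of λ = -2 is 4. From dim ker(B − (-2)·I) = 2, there are exactly 2 Jordan blocks for λ = -2.
Step 2 — from the minimal polynomial, the factor (x + 2)^2 tells us the largest block for λ = -2 has size 2.
Step 3 — with total size 4, 2 blocks, and largest block 2, the block sizes (in nonincreasing order) are [2, 2].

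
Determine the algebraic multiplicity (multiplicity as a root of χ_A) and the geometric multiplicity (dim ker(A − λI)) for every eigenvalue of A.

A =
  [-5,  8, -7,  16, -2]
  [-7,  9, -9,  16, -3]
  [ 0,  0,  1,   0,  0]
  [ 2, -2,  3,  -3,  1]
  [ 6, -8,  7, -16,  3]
λ = 1: alg = 5, geom = 2

Step 1 — factor the characteristic polynomial to read off the algebraic multiplicities:
  χ_A(x) = (x - 1)^5

Step 2 — compute geometric multiplicities via the rank-nullity identity g(λ) = n − rank(A − λI):
  rank(A − (1)·I) = 3, so dim ker(A − (1)·I) = n − 3 = 2

Summary:
  λ = 1: algebraic multiplicity = 5, geometric multiplicity = 2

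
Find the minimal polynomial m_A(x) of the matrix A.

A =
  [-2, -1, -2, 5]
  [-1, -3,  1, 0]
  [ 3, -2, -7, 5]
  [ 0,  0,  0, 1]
x^4 + 11*x^3 + 36*x^2 + 16*x - 64

The characteristic polynomial is χ_A(x) = (x - 1)*(x + 4)^3, so the eigenvalues are known. The minimal polynomial is
  m_A(x) = Π_λ (x − λ)^{k_λ}
where k_λ is the size of the *largest* Jordan block for λ (equivalently, the smallest k with (A − λI)^k v = 0 for every generalised eigenvector v of λ).

  λ = -4: largest Jordan block has size 3, contributing (x + 4)^3
  λ = 1: largest Jordan block has size 1, contributing (x − 1)

So m_A(x) = (x - 1)*(x + 4)^3 = x^4 + 11*x^3 + 36*x^2 + 16*x - 64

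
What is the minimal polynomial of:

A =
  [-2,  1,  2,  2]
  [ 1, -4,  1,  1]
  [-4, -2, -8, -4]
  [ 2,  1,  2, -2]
x^3 + 12*x^2 + 48*x + 64

The characteristic polynomial is χ_A(x) = (x + 4)^4, so the eigenvalues are known. The minimal polynomial is
  m_A(x) = Π_λ (x − λ)^{k_λ}
where k_λ is the size of the *largest* Jordan block for λ (equivalently, the smallest k with (A − λI)^k v = 0 for every generalised eigenvector v of λ).

  λ = -4: largest Jordan block has size 3, contributing (x + 4)^3

So m_A(x) = (x + 4)^3 = x^3 + 12*x^2 + 48*x + 64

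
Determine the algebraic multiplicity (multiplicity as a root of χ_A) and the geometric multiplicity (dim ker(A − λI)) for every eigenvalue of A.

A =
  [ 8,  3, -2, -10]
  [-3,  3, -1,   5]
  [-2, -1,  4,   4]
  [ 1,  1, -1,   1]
λ = 4: alg = 4, geom = 2

Step 1 — factor the characteristic polynomial to read off the algebraic multiplicities:
  χ_A(x) = (x - 4)^4

Step 2 — compute geometric multiplicities via the rank-nullity identity g(λ) = n − rank(A − λI):
  rank(A − (4)·I) = 2, so dim ker(A − (4)·I) = n − 2 = 2

Summary:
  λ = 4: algebraic multiplicity = 4, geometric multiplicity = 2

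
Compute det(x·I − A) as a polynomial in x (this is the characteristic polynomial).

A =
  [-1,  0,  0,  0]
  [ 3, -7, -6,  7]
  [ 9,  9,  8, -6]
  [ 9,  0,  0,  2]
x^4 - 2*x^3 - 3*x^2 + 4*x + 4

Expanding det(x·I − A) (e.g. by cofactor expansion or by noting that A is similar to its Jordan form J, which has the same characteristic polynomial as A) gives
  χ_A(x) = x^4 - 2*x^3 - 3*x^2 + 4*x + 4
which factors as (x - 2)^2*(x + 1)^2. The eigenvalues (with algebraic multiplicities) are λ = -1 with multiplicity 2, λ = 2 with multiplicity 2.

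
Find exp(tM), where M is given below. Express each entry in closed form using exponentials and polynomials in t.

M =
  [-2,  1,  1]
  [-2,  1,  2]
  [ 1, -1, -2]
e^{tM} =
  [-t*exp(-t) + exp(-t), t*exp(-t), t*exp(-t)]
  [-2*t*exp(-t), 2*t*exp(-t) + exp(-t), 2*t*exp(-t)]
  [t*exp(-t), -t*exp(-t), -t*exp(-t) + exp(-t)]

Strategy: write M = P · J · P⁻¹ where J is a Jordan canonical form, so e^{tM} = P · e^{tJ} · P⁻¹, and e^{tJ} can be computed block-by-block.

M has Jordan form
J =
  [-1,  1,  0]
  [ 0, -1,  0]
  [ 0,  0, -1]
(up to reordering of blocks).

Per-block formulas:
  For a 1×1 block at λ = -1: exp(t · [-1]) = [e^(-1t)].
  For a 2×2 Jordan block J_2(-1): exp(t · J_2(-1)) = e^(-1t)·(I + t·N), where N is the 2×2 nilpotent shift.

After assembling e^{tJ} and conjugating by P, we get:

e^{tM} =
  [-t*exp(-t) + exp(-t), t*exp(-t), t*exp(-t)]
  [-2*t*exp(-t), 2*t*exp(-t) + exp(-t), 2*t*exp(-t)]
  [t*exp(-t), -t*exp(-t), -t*exp(-t) + exp(-t)]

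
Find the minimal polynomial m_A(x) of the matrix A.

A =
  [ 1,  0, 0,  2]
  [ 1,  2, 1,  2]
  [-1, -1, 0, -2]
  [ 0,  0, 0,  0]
x^3 - 2*x^2 + x

The characteristic polynomial is χ_A(x) = x*(x - 1)^3, so the eigenvalues are known. The minimal polynomial is
  m_A(x) = Π_λ (x − λ)^{k_λ}
where k_λ is the size of the *largest* Jordan block for λ (equivalently, the smallest k with (A − λI)^k v = 0 for every generalised eigenvector v of λ).

  λ = 0: largest Jordan block has size 1, contributing (x − 0)
  λ = 1: largest Jordan block has size 2, contributing (x − 1)^2

So m_A(x) = x*(x - 1)^2 = x^3 - 2*x^2 + x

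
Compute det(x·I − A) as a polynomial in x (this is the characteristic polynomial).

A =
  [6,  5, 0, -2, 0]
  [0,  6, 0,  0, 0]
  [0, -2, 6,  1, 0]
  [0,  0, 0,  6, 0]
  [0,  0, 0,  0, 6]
x^5 - 30*x^4 + 360*x^3 - 2160*x^2 + 6480*x - 7776

Expanding det(x·I − A) (e.g. by cofactor expansion or by noting that A is similar to its Jordan form J, which has the same characteristic polynomial as A) gives
  χ_A(x) = x^5 - 30*x^4 + 360*x^3 - 2160*x^2 + 6480*x - 7776
which factors as (x - 6)^5. The eigenvalues (with algebraic multiplicities) are λ = 6 with multiplicity 5.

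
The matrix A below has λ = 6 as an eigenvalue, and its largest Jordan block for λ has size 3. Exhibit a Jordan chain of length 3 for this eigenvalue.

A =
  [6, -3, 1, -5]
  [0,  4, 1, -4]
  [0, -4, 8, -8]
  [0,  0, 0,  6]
A Jordan chain for λ = 6 of length 3:
v_1 = (2, 0, 0, 0)ᵀ
v_2 = (-3, -2, -4, 0)ᵀ
v_3 = (0, 1, 0, 0)ᵀ

Let N = A − (6)·I. We want v_3 with N^3 v_3 = 0 but N^2 v_3 ≠ 0; then v_{j-1} := N · v_j for j = 3, …, 2.

Pick v_3 = (0, 1, 0, 0)ᵀ.
Then v_2 = N · v_3 = (-3, -2, -4, 0)ᵀ.
Then v_1 = N · v_2 = (2, 0, 0, 0)ᵀ.

Sanity check: (A − (6)·I) v_1 = (0, 0, 0, 0)ᵀ = 0. ✓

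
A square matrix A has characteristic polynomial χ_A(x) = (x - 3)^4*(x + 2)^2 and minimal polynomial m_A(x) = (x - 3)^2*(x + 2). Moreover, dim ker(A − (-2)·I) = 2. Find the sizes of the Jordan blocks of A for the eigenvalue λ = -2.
Block sizes for λ = -2: [1, 1]

Step 1 — from the characteristic polynomial, algebraic multiplicity of λ = -2 is 2. From dim ker(A − (-2)·I) = 2, there are exactly 2 Jordan blocks for λ = -2.
Step 2 — from the minimal polynomial, the factor (x + 2) tells us the largest block for λ = -2 has size 1.
Step 3 — with total size 2, 2 blocks, and largest block 1, the block sizes (in nonincreasing order) are [1, 1].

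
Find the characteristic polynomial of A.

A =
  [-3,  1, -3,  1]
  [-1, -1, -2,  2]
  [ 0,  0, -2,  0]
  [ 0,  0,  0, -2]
x^4 + 8*x^3 + 24*x^2 + 32*x + 16

Expanding det(x·I − A) (e.g. by cofactor expansion or by noting that A is similar to its Jordan form J, which has the same characteristic polynomial as A) gives
  χ_A(x) = x^4 + 8*x^3 + 24*x^2 + 32*x + 16
which factors as (x + 2)^4. The eigenvalues (with algebraic multiplicities) are λ = -2 with multiplicity 4.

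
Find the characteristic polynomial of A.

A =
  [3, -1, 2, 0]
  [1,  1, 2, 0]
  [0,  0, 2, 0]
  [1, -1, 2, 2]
x^4 - 8*x^3 + 24*x^2 - 32*x + 16

Expanding det(x·I − A) (e.g. by cofactor expansion or by noting that A is similar to its Jordan form J, which has the same characteristic polynomial as A) gives
  χ_A(x) = x^4 - 8*x^3 + 24*x^2 - 32*x + 16
which factors as (x - 2)^4. The eigenvalues (with algebraic multiplicities) are λ = 2 with multiplicity 4.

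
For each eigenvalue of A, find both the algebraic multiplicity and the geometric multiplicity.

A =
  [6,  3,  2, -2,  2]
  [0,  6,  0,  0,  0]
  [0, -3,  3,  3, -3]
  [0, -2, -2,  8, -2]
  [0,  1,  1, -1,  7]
λ = 6: alg = 5, geom = 3

Step 1 — factor the characteristic polynomial to read off the algebraic multiplicities:
  χ_A(x) = (x - 6)^5

Step 2 — compute geometric multiplicities via the rank-nullity identity g(λ) = n − rank(A − λI):
  rank(A − (6)·I) = 2, so dim ker(A − (6)·I) = n − 2 = 3

Summary:
  λ = 6: algebraic multiplicity = 5, geometric multiplicity = 3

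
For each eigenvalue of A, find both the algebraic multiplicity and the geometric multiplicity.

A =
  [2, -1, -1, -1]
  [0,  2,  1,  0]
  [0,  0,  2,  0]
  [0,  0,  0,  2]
λ = 2: alg = 4, geom = 2

Step 1 — factor the characteristic polynomial to read off the algebraic multiplicities:
  χ_A(x) = (x - 2)^4

Step 2 — compute geometric multiplicities via the rank-nullity identity g(λ) = n − rank(A − λI):
  rank(A − (2)·I) = 2, so dim ker(A − (2)·I) = n − 2 = 2

Summary:
  λ = 2: algebraic multiplicity = 4, geometric multiplicity = 2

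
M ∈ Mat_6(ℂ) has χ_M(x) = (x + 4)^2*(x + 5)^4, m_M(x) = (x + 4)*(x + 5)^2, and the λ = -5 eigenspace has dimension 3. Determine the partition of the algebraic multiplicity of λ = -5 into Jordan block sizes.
Block sizes for λ = -5: [2, 1, 1]

Step 1 — from the characteristic polynomial, algebraic multiplicity of λ = -5 is 4. From dim ker(M − (-5)·I) = 3, there are exactly 3 Jordan blocks for λ = -5.
Step 2 — from the minimal polynomial, the factor (x + 5)^2 tells us the largest block for λ = -5 has size 2.
Step 3 — with total size 4, 3 blocks, and largest block 2, the block sizes (in nonincreasing order) are [2, 1, 1].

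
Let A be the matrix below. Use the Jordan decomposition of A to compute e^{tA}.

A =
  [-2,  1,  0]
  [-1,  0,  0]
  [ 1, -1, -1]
e^{tA} =
  [-t*exp(-t) + exp(-t), t*exp(-t), 0]
  [-t*exp(-t), t*exp(-t) + exp(-t), 0]
  [t*exp(-t), -t*exp(-t), exp(-t)]

Strategy: write A = P · J · P⁻¹ where J is a Jordan canonical form, so e^{tA} = P · e^{tJ} · P⁻¹, and e^{tJ} can be computed block-by-block.

A has Jordan form
J =
  [-1,  1,  0]
  [ 0, -1,  0]
  [ 0,  0, -1]
(up to reordering of blocks).

Per-block formulas:
  For a 2×2 Jordan block J_2(-1): exp(t · J_2(-1)) = e^(-1t)·(I + t·N), where N is the 2×2 nilpotent shift.
  For a 1×1 block at λ = -1: exp(t · [-1]) = [e^(-1t)].

After assembling e^{tJ} and conjugating by P, we get:

e^{tA} =
  [-t*exp(-t) + exp(-t), t*exp(-t), 0]
  [-t*exp(-t), t*exp(-t) + exp(-t), 0]
  [t*exp(-t), -t*exp(-t), exp(-t)]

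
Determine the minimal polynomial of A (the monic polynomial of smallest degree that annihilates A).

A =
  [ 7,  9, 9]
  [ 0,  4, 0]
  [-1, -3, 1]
x^2 - 8*x + 16

The characteristic polynomial is χ_A(x) = (x - 4)^3, so the eigenvalues are known. The minimal polynomial is
  m_A(x) = Π_λ (x − λ)^{k_λ}
where k_λ is the size of the *largest* Jordan block for λ (equivalently, the smallest k with (A − λI)^k v = 0 for every generalised eigenvector v of λ).

  λ = 4: largest Jordan block has size 2, contributing (x − 4)^2

So m_A(x) = (x - 4)^2 = x^2 - 8*x + 16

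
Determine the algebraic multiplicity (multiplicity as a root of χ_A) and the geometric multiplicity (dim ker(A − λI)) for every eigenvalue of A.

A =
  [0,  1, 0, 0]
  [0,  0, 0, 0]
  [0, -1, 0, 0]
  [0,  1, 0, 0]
λ = 0: alg = 4, geom = 3

Step 1 — factor the characteristic polynomial to read off the algebraic multiplicities:
  χ_A(x) = x^4

Step 2 — compute geometric multiplicities via the rank-nullity identity g(λ) = n − rank(A − λI):
  rank(A − (0)·I) = 1, so dim ker(A − (0)·I) = n − 1 = 3

Summary:
  λ = 0: algebraic multiplicity = 4, geometric multiplicity = 3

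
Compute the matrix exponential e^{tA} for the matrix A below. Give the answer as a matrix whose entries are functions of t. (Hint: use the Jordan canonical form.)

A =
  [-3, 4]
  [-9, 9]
e^{tA} =
  [-6*t*exp(3*t) + exp(3*t), 4*t*exp(3*t)]
  [-9*t*exp(3*t), 6*t*exp(3*t) + exp(3*t)]

Strategy: write A = P · J · P⁻¹ where J is a Jordan canonical form, so e^{tA} = P · e^{tJ} · P⁻¹, and e^{tJ} can be computed block-by-block.

A has Jordan form
J =
  [3, 1]
  [0, 3]
(up to reordering of blocks).

Per-block formulas:
  For a 2×2 Jordan block J_2(3): exp(t · J_2(3)) = e^(3t)·(I + t·N), where N is the 2×2 nilpotent shift.

After assembling e^{tJ} and conjugating by P, we get:

e^{tA} =
  [-6*t*exp(3*t) + exp(3*t), 4*t*exp(3*t)]
  [-9*t*exp(3*t), 6*t*exp(3*t) + exp(3*t)]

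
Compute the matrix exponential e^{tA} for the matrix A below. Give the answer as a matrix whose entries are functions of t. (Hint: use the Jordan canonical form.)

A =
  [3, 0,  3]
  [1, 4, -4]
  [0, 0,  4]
e^{tA} =
  [exp(3*t), 0, 3*exp(4*t) - 3*exp(3*t)]
  [exp(4*t) - exp(3*t), exp(4*t), -t*exp(4*t) - 3*exp(4*t) + 3*exp(3*t)]
  [0, 0, exp(4*t)]

Strategy: write A = P · J · P⁻¹ where J is a Jordan canonical form, so e^{tA} = P · e^{tJ} · P⁻¹, and e^{tJ} can be computed block-by-block.

A has Jordan form
J =
  [3, 0, 0]
  [0, 4, 1]
  [0, 0, 4]
(up to reordering of blocks).

Per-block formulas:
  For a 2×2 Jordan block J_2(4): exp(t · J_2(4)) = e^(4t)·(I + t·N), where N is the 2×2 nilpotent shift.
  For a 1×1 block at λ = 3: exp(t · [3]) = [e^(3t)].

After assembling e^{tJ} and conjugating by P, we get:

e^{tA} =
  [exp(3*t), 0, 3*exp(4*t) - 3*exp(3*t)]
  [exp(4*t) - exp(3*t), exp(4*t), -t*exp(4*t) - 3*exp(4*t) + 3*exp(3*t)]
  [0, 0, exp(4*t)]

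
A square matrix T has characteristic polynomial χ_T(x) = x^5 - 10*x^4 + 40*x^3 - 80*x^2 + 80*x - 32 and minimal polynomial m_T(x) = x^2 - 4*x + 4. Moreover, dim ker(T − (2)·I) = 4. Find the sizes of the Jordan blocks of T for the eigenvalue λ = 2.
Block sizes for λ = 2: [2, 1, 1, 1]

Step 1 — from the characteristic polynomial, algebraic multiplicity of λ = 2 is 5. From dim ker(T − (2)·I) = 4, there are exactly 4 Jordan blocks for λ = 2.
Step 2 — from the minimal polynomial, the factor (x − 2)^2 tells us the largest block for λ = 2 has size 2.
Step 3 — with total size 5, 4 blocks, and largest block 2, the block sizes (in nonincreasing order) are [2, 1, 1, 1].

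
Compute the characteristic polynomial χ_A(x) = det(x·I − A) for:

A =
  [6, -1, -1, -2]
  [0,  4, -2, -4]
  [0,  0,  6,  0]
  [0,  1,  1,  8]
x^4 - 24*x^3 + 216*x^2 - 864*x + 1296

Expanding det(x·I − A) (e.g. by cofactor expansion or by noting that A is similar to its Jordan form J, which has the same characteristic polynomial as A) gives
  χ_A(x) = x^4 - 24*x^3 + 216*x^2 - 864*x + 1296
which factors as (x - 6)^4. The eigenvalues (with algebraic multiplicities) are λ = 6 with multiplicity 4.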